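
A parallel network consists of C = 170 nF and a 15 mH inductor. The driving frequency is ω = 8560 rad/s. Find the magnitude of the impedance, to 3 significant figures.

158 Ω

X_L = ωL = 128 Ω
X_C = 1/(ωC) = 687 Ω
Parallel: admittances add. Y = 1/(jωL) + jωC
Y = (0 − j0.00633) S
|Y| = 0.00633 S → |Z| = 1/|Y| = 158 Ω, ∠Z = −∠Y = 90.0°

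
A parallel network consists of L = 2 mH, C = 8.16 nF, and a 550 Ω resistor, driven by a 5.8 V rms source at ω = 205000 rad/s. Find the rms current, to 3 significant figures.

11.4 mA

X_L = ωL = 410 Ω
X_C = 1/(ωC) = 598 Ω
Parallel: admittances add. Y = 1/R + 1/(jωL) + jωC
Y = (0.00182 − j0.000766) S
|Y| = 0.00197 S → |Z| = 1/|Y| = 507 Ω, ∠Z = −∠Y = 22.9°
I = V/|Z| = 5.8/507 = 11.4 mA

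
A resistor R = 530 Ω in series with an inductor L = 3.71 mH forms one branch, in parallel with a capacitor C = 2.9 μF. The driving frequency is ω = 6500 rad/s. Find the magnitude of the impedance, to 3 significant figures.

53.0 Ω

X_L = ωL = 24.1 Ω
X_C = 1/(ωC) = 53.1 Ω
Branch 1 (R+jX_L): Z₁ = 530 + j24.1 Ω, |Z₁| = 531 Ω
Branch 2 (−jX_C): Z₂ = −j53.1 Ω
Parallel: Z = Z₁Z₂/(Z₁+Z₂), |Z| = 53.0 Ω, ∠Z = -84.3°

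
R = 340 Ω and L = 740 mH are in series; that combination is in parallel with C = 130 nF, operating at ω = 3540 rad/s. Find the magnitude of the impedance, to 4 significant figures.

X_L = ωL = 2620 Ω
X_C = 1/(ωC) = 2173 Ω
Branch 1 (R+jX_L): Z₁ = 340.0 + j2620 Ω, |Z₁| = 2642 Ω
Branch 2 (−jX_C): Z₂ = −j2173 Ω
Parallel: Z = Z₁Z₂/(Z₁+Z₂), |Z| = 10230 Ω, ∠Z = -60.11°

10230 Ω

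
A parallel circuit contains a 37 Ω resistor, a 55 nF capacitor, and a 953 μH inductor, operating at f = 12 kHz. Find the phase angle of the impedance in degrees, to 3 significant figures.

ω = 2πf = 75400 rad/s
X_L = ωL = 71.9 Ω
X_C = 1/(ωC) = 241 Ω
Parallel: admittances add. Y = 1/R + 1/(jωL) + jωC
Y = (0.0270 − j0.00977) S
|Y| = 0.0287 S → |Z| = 1/|Y| = 34.8 Ω, ∠Z = −∠Y = 19.9°

19.9°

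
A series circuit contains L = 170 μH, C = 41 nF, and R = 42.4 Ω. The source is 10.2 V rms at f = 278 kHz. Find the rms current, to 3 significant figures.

35.6 mA

ω = 2πf = 1.747e+06 rad/s
X_L = ωL = 297 Ω
X_C = 1/(ωC) = 14.0 Ω
Net reactance X = X_L − X_C = 283 Ω
Z = 42.4 + j283 Ω
|Z| = √(42.4² + 283²) = 286 Ω
I = V/|Z| = 10.2/286 = 35.6 mA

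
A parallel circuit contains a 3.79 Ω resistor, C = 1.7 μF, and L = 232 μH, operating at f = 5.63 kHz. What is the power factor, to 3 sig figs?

ω = 2πf = 35370 rad/s
X_L = ωL = 8.21 Ω
X_C = 1/(ωC) = 16.6 Ω
Parallel: admittances add. Y = 1/R + 1/(jωL) + jωC
Y = (0.264 − j0.0617) S
|Y| = 0.271 S → |Z| = 1/|Y| = 3.69 Ω, ∠Z = −∠Y = 13.2°
cos φ = cos(13.2°) = 0.974

0.974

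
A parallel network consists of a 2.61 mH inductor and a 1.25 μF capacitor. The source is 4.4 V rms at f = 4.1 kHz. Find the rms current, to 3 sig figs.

ω = 2πf = 25760 rad/s
X_L = ωL = 67.2 Ω
X_C = 1/(ωC) = 31.1 Ω
Parallel: admittances add. Y = 1/(jωL) + jωC
Y = (0 + j0.0173) S
|Y| = 0.0173 S → |Z| = 1/|Y| = 57.7 Ω, ∠Z = −∠Y = -90.0°
I = V/|Z| = 4.4/57.7 = 76.2 mA

76.2 mA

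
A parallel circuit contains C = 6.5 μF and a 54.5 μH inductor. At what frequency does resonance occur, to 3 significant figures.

ω₀ = 1/√(LC) = 1/√(5.45e-05 × 6.5e-06) = 53130 rad/s
f₀ = ω₀/(2π) = 8.46 kHz

8.46 kHz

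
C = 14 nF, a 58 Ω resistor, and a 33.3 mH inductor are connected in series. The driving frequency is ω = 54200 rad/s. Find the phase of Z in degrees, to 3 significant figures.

X_L = ωL = 1800 Ω
X_C = 1/(ωC) = 1320 Ω
Net reactance X = X_L − X_C = 487 Ω
Z = 58.0 + j487 Ω
|Z| = √(58.0² + 487²) = 490 Ω
∠Z = arctan(487/58.0) = 83.2°

83.2°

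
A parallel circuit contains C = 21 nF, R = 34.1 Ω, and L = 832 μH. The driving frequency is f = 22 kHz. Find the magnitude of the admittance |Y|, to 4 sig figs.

29.89 mS

ω = 2πf = 138200 rad/s
X_L = ωL = 115.0 Ω
X_C = 1/(ωC) = 344.5 Ω
Parallel: admittances add. Y = 1/R + 1/(jωL) + jωC
Y = (0.02933 − j0.005792) S
|Y| = 0.02989 S → |Z| = 1/|Y| = 33.45 Ω, ∠Z = −∠Y = 11.17°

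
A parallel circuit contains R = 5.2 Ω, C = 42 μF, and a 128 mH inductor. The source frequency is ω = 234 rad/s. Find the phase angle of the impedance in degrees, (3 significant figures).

X_L = ωL = 30.0 Ω
X_C = 1/(ωC) = 102 Ω
Parallel: admittances add. Y = 1/R + 1/(jωL) + jωC
Y = (0.192 − j0.0236) S
|Y| = 0.194 S → |Z| = 1/|Y| = 5.16 Ω, ∠Z = −∠Y = 6.98°

6.98°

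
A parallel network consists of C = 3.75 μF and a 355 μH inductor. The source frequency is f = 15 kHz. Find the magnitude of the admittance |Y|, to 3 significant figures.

324 mS

ω = 2πf = 94250 rad/s
X_L = ωL = 33.5 Ω
X_C = 1/(ωC) = 2.83 Ω
Parallel: admittances add. Y = 1/(jωL) + jωC
Y = (0 + j0.324) S
|Y| = 0.324 S → |Z| = 1/|Y| = 3.09 Ω, ∠Z = −∠Y = -90.0°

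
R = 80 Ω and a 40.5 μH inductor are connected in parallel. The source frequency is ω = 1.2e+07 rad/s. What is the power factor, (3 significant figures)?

0.987

X_L = ωL = 486 Ω
Parallel: admittances add. Y = 1/R + 1/(jωL)
Y = (0.0125 − j0.00206) S
|Y| = 0.0127 S → |Z| = 1/|Y| = 78.9 Ω, ∠Z = −∠Y = 9.35°
cos φ = cos(9.35°) = 0.987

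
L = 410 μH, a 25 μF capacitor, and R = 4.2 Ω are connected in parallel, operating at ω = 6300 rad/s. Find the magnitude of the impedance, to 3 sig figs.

X_L = ωL = 2.58 Ω
X_C = 1/(ωC) = 6.35 Ω
Parallel: admittances add. Y = 1/R + 1/(jωL) + jωC
Y = (0.238 − j0.230) S
|Y| = 0.331 S → |Z| = 1/|Y| = 3.02 Ω, ∠Z = −∠Y = 44.0°

3.02 Ω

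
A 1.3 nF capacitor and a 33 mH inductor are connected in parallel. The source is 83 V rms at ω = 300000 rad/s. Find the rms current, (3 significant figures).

X_L = ωL = 9900 Ω
X_C = 1/(ωC) = 2560 Ω
Parallel: admittances add. Y = 1/(jωL) + jωC
Y = (0 + j0.000289) S
|Y| = 0.000289 S → |Z| = 1/|Y| = 3460 Ω, ∠Z = −∠Y = -90.0°
I = V/|Z| = 83/3460 = 24.0 mA

24.0 mA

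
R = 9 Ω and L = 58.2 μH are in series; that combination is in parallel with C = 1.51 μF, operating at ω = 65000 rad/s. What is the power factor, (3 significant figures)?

0.850

X_L = ωL = 3.78 Ω
X_C = 1/(ωC) = 10.2 Ω
Branch 1 (R+jX_L): Z₁ = 9.00 + j3.78 Ω, |Z₁| = 9.76 Ω
Branch 2 (−jX_C): Z₂ = −j10.2 Ω
Parallel: Z = Z₁Z₂/(Z₁+Z₂), |Z| = 9.00 Ω, ∠Z = -31.8°
cos φ = cos(-31.8°) = 0.850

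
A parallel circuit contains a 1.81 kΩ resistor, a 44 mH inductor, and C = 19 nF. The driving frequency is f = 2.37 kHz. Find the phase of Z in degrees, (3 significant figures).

ω = 2πf = 14890 rad/s
X_L = ωL = 655 Ω
X_C = 1/(ωC) = 3530 Ω
Parallel: admittances add. Y = 1/R + 1/(jωL) + jωC
Y = (0.000552 − j0.00124) S
|Y| = 0.00136 S → |Z| = 1/|Y| = 735 Ω, ∠Z = −∠Y = 66.0°

66.0°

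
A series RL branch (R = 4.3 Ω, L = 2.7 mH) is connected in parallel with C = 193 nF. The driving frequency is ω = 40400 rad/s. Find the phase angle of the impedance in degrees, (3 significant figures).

75.1°

X_L = ωL = 109 Ω
X_C = 1/(ωC) = 128 Ω
Branch 1 (R+jX_L): Z₁ = 4.30 + j109 Ω, |Z₁| = 109 Ω
Branch 2 (−jX_C): Z₂ = −j128 Ω
Parallel: Z = Z₁Z₂/(Z₁+Z₂), |Z| = 713 Ω, ∠Z = 75.1°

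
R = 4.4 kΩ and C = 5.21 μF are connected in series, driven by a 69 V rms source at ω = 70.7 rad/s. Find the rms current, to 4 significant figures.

13.35 mA

X_C = 1/(ωC) = 2715 Ω
Z = 4400 − j2715 Ω
|Z| = √(4400² + 2715²) = 5170 Ω
I = V/|Z| = 69/5170 = 13.35 mA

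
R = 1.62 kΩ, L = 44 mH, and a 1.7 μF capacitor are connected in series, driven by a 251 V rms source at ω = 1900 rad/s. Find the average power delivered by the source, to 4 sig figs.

X_L = ωL = 83.60 Ω
X_C = 1/(ωC) = 309.6 Ω
Net reactance X = X_L − X_C = -226.0 Ω
Z = 1620 − j226.0 Ω
|Z| = √(1620² + 226.0²) = 1636 Ω
∠Z = arctan(-226.0/1620) = -7.942°
I = V/|Z| = 153.5 mA
P = VI cos φ = 251 × 0.1535 × cos(-7.942°) = 38.15 W

38.15 W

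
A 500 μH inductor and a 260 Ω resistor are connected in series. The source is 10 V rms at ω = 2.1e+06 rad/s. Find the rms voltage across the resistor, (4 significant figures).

X_L = ωL = 1050 Ω
Z = 260.0 + j1050 Ω
|Z| = √(260.0² + 1050²) = 1082 Ω
I = V/|Z| = 9.245 mA
V_R = I·|Z_R| = 0.009245 × 260.0 = 2.404 V

2.404 V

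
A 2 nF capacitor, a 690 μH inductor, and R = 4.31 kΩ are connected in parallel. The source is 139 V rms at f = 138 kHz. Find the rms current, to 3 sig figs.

33.4 mA

ω = 2πf = 867100 rad/s
X_L = ωL = 598 Ω
X_C = 1/(ωC) = 577 Ω
Parallel: admittances add. Y = 1/R + 1/(jωL) + jωC
Y = (0.000232 + j6.27e-05) S
|Y| = 0.000240 S → |Z| = 1/|Y| = 4160 Ω, ∠Z = −∠Y = -15.1°
I = V/|Z| = 139/4160 = 33.4 mA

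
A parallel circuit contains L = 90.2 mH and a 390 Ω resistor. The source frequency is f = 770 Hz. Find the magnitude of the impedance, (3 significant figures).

291 Ω

ω = 2πf = 4838 rad/s
X_L = ωL = 436 Ω
Parallel: admittances add. Y = 1/R + 1/(jωL)
Y = (0.00256 − j0.00229) S
|Y| = 0.00344 S → |Z| = 1/|Y| = 291 Ω, ∠Z = −∠Y = 41.8°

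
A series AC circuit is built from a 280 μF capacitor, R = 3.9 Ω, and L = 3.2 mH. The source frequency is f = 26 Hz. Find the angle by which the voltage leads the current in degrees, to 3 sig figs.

-79.6°

ω = 2πf = 163.4 rad/s
X_L = ωL = 0.523 Ω
X_C = 1/(ωC) = 21.9 Ω
Net reactance X = X_L − X_C = -21.3 Ω
Z = 3.90 − j21.3 Ω
|Z| = √(3.90² + 21.3²) = 21.7 Ω
∠Z = arctan(-21.3/3.90) = -79.6°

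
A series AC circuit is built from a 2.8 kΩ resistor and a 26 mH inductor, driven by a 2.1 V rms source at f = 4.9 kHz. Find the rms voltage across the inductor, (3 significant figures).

ω = 2πf = 30790 rad/s
X_L = ωL = 800 Ω
Z = 2800 + j800 Ω
|Z| = √(2800² + 800²) = 2910 Ω
I = V/|Z| = 721 μA
V_L = I·|Z_L| = 0.000721 × 800 = 0.577 V

0.577 V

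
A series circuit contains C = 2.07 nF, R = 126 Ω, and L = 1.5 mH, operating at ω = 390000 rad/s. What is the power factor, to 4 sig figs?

X_L = ωL = 585.0 Ω
X_C = 1/(ωC) = 1239 Ω
Net reactance X = X_L − X_C = -653.7 Ω
Z = 126.0 − j653.7 Ω
|Z| = √(126.0² + 653.7²) = 665.7 Ω
∠Z = arctan(-653.7/126.0) = -79.09°
cos φ = cos(-79.09°) = 0.1893

0.1893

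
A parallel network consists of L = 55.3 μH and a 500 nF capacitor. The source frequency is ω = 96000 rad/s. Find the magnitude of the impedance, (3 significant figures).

X_L = ωL = 5.31 Ω
X_C = 1/(ωC) = 20.8 Ω
Parallel: admittances add. Y = 1/(jωL) + jωC
Y = (0 − j0.140) S
|Y| = 0.140 S → |Z| = 1/|Y| = 7.12 Ω, ∠Z = −∠Y = 90.0°

7.12 Ω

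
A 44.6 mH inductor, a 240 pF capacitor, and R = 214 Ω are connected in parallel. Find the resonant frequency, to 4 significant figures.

ω₀ = 1/√(LC) = 1/√(0.0446 × 2.4e-10) = 305700 rad/s
f₀ = ω₀/(2π) = 48.65 kHz

48.65 kHz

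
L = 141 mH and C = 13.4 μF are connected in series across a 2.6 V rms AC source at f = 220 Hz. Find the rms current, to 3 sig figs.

18.5 mA

ω = 2πf = 1382 rad/s
X_L = ωL = 195 Ω
X_C = 1/(ωC) = 54.0 Ω
Net reactance X = X_L − X_C = 141 Ω
Z = j141 Ω
|Z| = √(0² + 141²) = 141 Ω
I = V/|Z| = 2.6/141 = 18.5 mA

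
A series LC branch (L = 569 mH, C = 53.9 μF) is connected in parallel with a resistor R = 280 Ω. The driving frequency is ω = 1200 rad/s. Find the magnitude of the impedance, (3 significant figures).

258 Ω

X_L = ωL = 683 Ω
X_C = 1/(ωC) = 15.5 Ω
Branch 1: Z₁ = R = 280 Ω
Branch 2 (series LC): Z₂ = j(X_L − X_C) = j667 Ω
Parallel: Z = Z₁Z₂/(Z₁+Z₂), |Z| = 258 Ω, ∠Z = 22.8°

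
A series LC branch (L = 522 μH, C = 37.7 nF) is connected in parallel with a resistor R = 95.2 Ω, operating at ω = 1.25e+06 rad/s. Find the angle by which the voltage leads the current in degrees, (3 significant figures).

8.58°

X_L = ωL = 652 Ω
X_C = 1/(ωC) = 21.2 Ω
Branch 1: Z₁ = R = 95.2 Ω
Branch 2 (series LC): Z₂ = j(X_L − X_C) = j631 Ω
Parallel: Z = Z₁Z₂/(Z₁+Z₂), |Z| = 94.1 Ω, ∠Z = 8.58°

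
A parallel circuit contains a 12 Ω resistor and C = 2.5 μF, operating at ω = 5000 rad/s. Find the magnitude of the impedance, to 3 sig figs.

11.9 Ω

X_C = 1/(ωC) = 80.0 Ω
Parallel: admittances add. Y = 1/R + jωC
Y = (0.0833 + j0.0125) S
|Y| = 0.0843 S → |Z| = 1/|Y| = 11.9 Ω, ∠Z = −∠Y = -8.53°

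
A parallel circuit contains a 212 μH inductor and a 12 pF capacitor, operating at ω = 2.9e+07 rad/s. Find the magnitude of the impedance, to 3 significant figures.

5400 Ω

X_L = ωL = 6150 Ω
X_C = 1/(ωC) = 2870 Ω
Parallel: admittances add. Y = 1/(jωL) + jωC
Y = (0 + j0.000185) S
|Y| = 0.000185 S → |Z| = 1/|Y| = 5400 Ω, ∠Z = −∠Y = -90.0°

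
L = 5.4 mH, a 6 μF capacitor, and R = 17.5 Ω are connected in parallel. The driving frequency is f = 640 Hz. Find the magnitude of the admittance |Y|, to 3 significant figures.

61.2 mS

ω = 2πf = 4021 rad/s
X_L = ωL = 21.7 Ω
X_C = 1/(ωC) = 41.4 Ω
Parallel: admittances add. Y = 1/R + 1/(jωL) + jωC
Y = (0.0571 − j0.0219) S
|Y| = 0.0612 S → |Z| = 1/|Y| = 16.3 Ω, ∠Z = −∠Y = 21.0°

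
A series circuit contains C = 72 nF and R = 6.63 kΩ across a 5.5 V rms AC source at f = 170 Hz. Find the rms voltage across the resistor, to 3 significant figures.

2.50 V

ω = 2πf = 1068 rad/s
X_C = 1/(ωC) = 13000 Ω
Z = 6630 − j13000 Ω
|Z| = √(6630² + 13000²) = 14600 Ω
I = V/|Z| = 377 μA
V_R = I·|Z_R| = 0.000377 × 6630 = 2.50 V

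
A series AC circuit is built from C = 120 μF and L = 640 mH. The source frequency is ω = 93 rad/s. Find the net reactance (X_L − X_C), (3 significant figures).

X_L = ωL = 59.5 Ω
X_C = 1/(ωC) = 89.6 Ω
X = 59.5 − 89.6 = -30.1 Ω

-30.1 Ω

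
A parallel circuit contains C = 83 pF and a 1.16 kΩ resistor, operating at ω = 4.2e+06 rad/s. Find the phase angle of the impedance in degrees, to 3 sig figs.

X_C = 1/(ωC) = 2870 Ω
Parallel: admittances add. Y = 1/R + jωC
Y = (0.000862 + j0.000349) S
|Y| = 0.000930 S → |Z| = 1/|Y| = 1080 Ω, ∠Z = −∠Y = -22.0°

-22.0°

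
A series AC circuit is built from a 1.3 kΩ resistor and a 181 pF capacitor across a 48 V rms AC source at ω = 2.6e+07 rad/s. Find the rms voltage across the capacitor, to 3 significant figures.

X_C = 1/(ωC) = 212 Ω
Z = 1300 − j212 Ω
|Z| = √(1300² + 212²) = 1320 Ω
I = V/|Z| = 36.4 mA
V_C = I·|Z_C| = 0.0364 × 212 = 7.74 V

7.74 V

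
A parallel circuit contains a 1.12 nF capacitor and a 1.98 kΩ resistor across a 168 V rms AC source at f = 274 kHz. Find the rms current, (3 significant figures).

ω = 2πf = 1.722e+06 rad/s
X_C = 1/(ωC) = 519 Ω
Parallel: admittances add. Y = 1/R + jωC
Y = (0.000505 + j0.00193) S
|Y| = 0.00199 S → |Z| = 1/|Y| = 502 Ω, ∠Z = −∠Y = -75.3°
I = V/|Z| = 168/502 = 335 mA

335 mA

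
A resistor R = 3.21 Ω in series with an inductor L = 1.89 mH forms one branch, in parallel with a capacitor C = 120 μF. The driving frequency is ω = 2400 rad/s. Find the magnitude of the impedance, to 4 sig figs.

5.706 Ω

X_L = ωL = 4.536 Ω
X_C = 1/(ωC) = 3.472 Ω
Branch 1 (R+jX_L): Z₁ = 3.210 + j4.536 Ω, |Z₁| = 5.557 Ω
Branch 2 (−jX_C): Z₂ = −j3.472 Ω
Parallel: Z = Z₁Z₂/(Z₁+Z₂), |Z| = 5.706 Ω, ∠Z = -53.62°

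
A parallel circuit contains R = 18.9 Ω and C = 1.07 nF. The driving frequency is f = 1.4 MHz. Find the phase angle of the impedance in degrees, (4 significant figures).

ω = 2πf = 8.796e+06 rad/s
X_C = 1/(ωC) = 106.2 Ω
Parallel: admittances add. Y = 1/R + jωC
Y = (0.05291 + j0.009412) S
|Y| = 0.05374 S → |Z| = 1/|Y| = 18.61 Ω, ∠Z = −∠Y = -10.09°

-10.09°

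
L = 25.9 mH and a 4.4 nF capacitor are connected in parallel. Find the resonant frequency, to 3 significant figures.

ω₀ = 1/√(LC) = 1/√(0.0259 × 4.4e-09) = 93680 rad/s
f₀ = ω₀/(2π) = 14.9 kHz

14.9 kHz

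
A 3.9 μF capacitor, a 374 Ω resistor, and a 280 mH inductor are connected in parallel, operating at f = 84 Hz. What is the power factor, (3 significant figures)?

ω = 2πf = 527.8 rad/s
X_L = ωL = 148 Ω
X_C = 1/(ωC) = 486 Ω
Parallel: admittances add. Y = 1/R + 1/(jωL) + jωC
Y = (0.00267 − j0.00471) S
|Y| = 0.00541 S → |Z| = 1/|Y| = 185 Ω, ∠Z = −∠Y = 60.4°
cos φ = cos(60.4°) = 0.494

0.494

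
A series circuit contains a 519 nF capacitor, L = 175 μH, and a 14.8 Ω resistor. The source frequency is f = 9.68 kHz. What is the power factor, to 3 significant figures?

0.575

ω = 2πf = 60820 rad/s
X_L = ωL = 10.6 Ω
X_C = 1/(ωC) = 31.7 Ω
Net reactance X = X_L − X_C = -21.0 Ω
Z = 14.8 − j21.0 Ω
|Z| = √(14.8² + 21.0²) = 25.7 Ω
∠Z = arctan(-21.0/14.8) = -54.9°
cos φ = cos(-54.9°) = 0.575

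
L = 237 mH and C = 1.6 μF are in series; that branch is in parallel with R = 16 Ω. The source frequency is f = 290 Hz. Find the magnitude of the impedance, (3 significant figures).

15.7 Ω

ω = 2πf = 1822 rad/s
X_L = ωL = 432 Ω
X_C = 1/(ωC) = 343 Ω
Branch 1: Z₁ = R = 16.0 Ω
Branch 2 (series LC): Z₂ = j(X_L − X_C) = j88.8 Ω
Parallel: Z = Z₁Z₂/(Z₁+Z₂), |Z| = 15.7 Ω, ∠Z = 10.2°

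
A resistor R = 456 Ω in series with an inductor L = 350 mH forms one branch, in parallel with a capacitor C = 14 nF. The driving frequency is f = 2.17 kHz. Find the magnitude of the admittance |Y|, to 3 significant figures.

ω = 2πf = 13630 rad/s
X_L = ωL = 4770 Ω
X_C = 1/(ωC) = 5240 Ω
Branch 1 (R+jX_L): Z₁ = 456 + j4770 Ω, |Z₁| = 4790 Ω
Branch 2 (−jX_C): Z₂ = −j5240 Ω
Parallel: Z = Z₁Z₂/(Z₁+Z₂), |Z| = 38500 Ω, ∠Z = 40.2°
|Y| = 1/|Z| = 26.0 μS

26.0 μS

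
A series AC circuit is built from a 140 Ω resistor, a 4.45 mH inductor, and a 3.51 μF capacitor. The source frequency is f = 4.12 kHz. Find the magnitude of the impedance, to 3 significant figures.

ω = 2πf = 25890 rad/s
X_L = ωL = 115 Ω
X_C = 1/(ωC) = 11.0 Ω
Net reactance X = X_L − X_C = 104 Ω
Z = 140 + j104 Ω
|Z| = √(140² + 104²) = 175 Ω

175 Ω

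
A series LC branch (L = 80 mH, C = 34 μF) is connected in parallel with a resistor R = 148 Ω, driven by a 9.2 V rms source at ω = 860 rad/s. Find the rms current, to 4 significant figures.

X_L = ωL = 68.80 Ω
X_C = 1/(ωC) = 34.20 Ω
Branch 1: Z₁ = R = 148.0 Ω
Branch 2 (series LC): Z₂ = j(X_L − X_C) = j34.60 Ω
Parallel: Z = Z₁Z₂/(Z₁+Z₂), |Z| = 33.69 Ω, ∠Z = 76.84°
I = V/|Z| = 9.2/33.69 = 273.1 mA

273.1 mA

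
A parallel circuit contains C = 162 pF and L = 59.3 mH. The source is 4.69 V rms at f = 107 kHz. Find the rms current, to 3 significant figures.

ω = 2πf = 672300 rad/s
X_L = ωL = 39900 Ω
X_C = 1/(ωC) = 9180 Ω
Parallel: admittances add. Y = 1/(jωL) + jωC
Y = (0 + j8.38e-05) S
|Y| = 8.38e-05 S → |Z| = 1/|Y| = 11900 Ω, ∠Z = −∠Y = -90.0°
I = V/|Z| = 4.69/11900 = 393 μA

393 μA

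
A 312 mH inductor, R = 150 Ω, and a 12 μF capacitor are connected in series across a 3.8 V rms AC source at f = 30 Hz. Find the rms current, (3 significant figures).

9.23 mA

ω = 2πf = 188.5 rad/s
X_L = ωL = 58.8 Ω
X_C = 1/(ωC) = 442 Ω
Net reactance X = X_L − X_C = -383 Ω
Z = 150 − j383 Ω
|Z| = √(150² + 383²) = 412 Ω
I = V/|Z| = 3.8/412 = 9.23 mA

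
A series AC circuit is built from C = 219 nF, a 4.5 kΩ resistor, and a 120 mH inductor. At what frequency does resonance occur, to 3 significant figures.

ω₀ = 1/√(LC) = 1/√(0.12 × 2.19e-07) = 6169 rad/s
f₀ = ω₀/(2π) = 982 Hz

982 Hz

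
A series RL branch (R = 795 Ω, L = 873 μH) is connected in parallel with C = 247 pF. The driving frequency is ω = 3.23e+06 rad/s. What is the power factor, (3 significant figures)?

0.194

X_L = ωL = 2820 Ω
X_C = 1/(ωC) = 1250 Ω
Branch 1 (R+jX_L): Z₁ = 795 + j2820 Ω, |Z₁| = 2930 Ω
Branch 2 (−jX_C): Z₂ = −j1250 Ω
Parallel: Z = Z₁Z₂/(Z₁+Z₂), |Z| = 2090 Ω, ∠Z = -78.8°
cos φ = cos(-78.8°) = 0.194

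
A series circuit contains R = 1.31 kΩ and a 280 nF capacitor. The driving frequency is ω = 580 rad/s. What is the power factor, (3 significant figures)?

X_C = 1/(ωC) = 6160 Ω
Z = 1310 − j6160 Ω
|Z| = √(1310² + 6160²) = 6300 Ω
∠Z = arctan(-6160/1310) = -78.0°
cos φ = cos(-78.0°) = 0.208

0.208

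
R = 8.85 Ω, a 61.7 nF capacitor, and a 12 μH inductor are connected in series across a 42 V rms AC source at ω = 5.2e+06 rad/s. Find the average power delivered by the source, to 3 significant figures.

X_L = ωL = 62.4 Ω
X_C = 1/(ωC) = 3.12 Ω
Net reactance X = X_L − X_C = 59.3 Ω
Z = 8.85 + j59.3 Ω
|Z| = √(8.85² + 59.3²) = 59.9 Ω
∠Z = arctan(59.3/8.85) = 81.5°
I = V/|Z| = 701 mA
P = VI cos φ = 42 × 0.701 × cos(81.5°) = 4.35 W

4.35 W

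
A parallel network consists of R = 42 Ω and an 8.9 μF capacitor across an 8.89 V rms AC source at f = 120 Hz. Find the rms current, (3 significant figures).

220 mA

ω = 2πf = 754.0 rad/s
X_C = 1/(ωC) = 149 Ω
Parallel: admittances add. Y = 1/R + jωC
Y = (0.0238 + j0.00671) S
|Y| = 0.0247 S → |Z| = 1/|Y| = 40.4 Ω, ∠Z = −∠Y = -15.7°
I = V/|Z| = 8.89/40.4 = 220 mA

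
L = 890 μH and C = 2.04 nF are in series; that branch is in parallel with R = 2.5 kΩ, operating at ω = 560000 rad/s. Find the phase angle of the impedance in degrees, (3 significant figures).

X_L = ωL = 498 Ω
X_C = 1/(ωC) = 875 Ω
Branch 1: Z₁ = R = 2500 Ω
Branch 2 (series LC): Z₂ = j(X_L − X_C) = −j377 Ω
Parallel: Z = Z₁Z₂/(Z₁+Z₂), |Z| = 373 Ω, ∠Z = -81.4°

-81.4°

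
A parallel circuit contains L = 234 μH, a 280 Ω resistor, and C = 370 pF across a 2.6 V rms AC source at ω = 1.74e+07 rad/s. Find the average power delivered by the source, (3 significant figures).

X_L = ωL = 4070 Ω
X_C = 1/(ωC) = 155 Ω
Parallel: admittances add. Y = 1/R + 1/(jωL) + jωC
Y = (0.00357 + j0.00619) S
|Y| = 0.00715 S → |Z| = 1/|Y| = 140 Ω, ∠Z = −∠Y = -60.0°
I = V/|Z| = 18.6 mA
P = VI cos φ = 2.6 × 0.0186 × cos(-60.0°) = 24.1 mW

24.1 mW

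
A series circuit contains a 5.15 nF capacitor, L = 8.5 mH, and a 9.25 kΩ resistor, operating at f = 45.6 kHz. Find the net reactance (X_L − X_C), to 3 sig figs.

1760 Ω

ω = 2πf = 286500 rad/s
X_L = ωL = 2440 Ω
X_C = 1/(ωC) = 678 Ω
X = 2440 − 678 = 1760 Ω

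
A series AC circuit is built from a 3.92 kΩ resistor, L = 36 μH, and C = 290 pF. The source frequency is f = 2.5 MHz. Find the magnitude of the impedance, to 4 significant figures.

3935 Ω

ω = 2πf = 1.571e+07 rad/s
X_L = ωL = 565.5 Ω
X_C = 1/(ωC) = 219.5 Ω
Net reactance X = X_L − X_C = 346.0 Ω
Z = 3920 + j346.0 Ω
|Z| = √(3920² + 346.0²) = 3935 Ω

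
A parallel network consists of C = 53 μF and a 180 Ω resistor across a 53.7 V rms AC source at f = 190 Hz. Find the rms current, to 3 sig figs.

3.41 A

ω = 2πf = 1194 rad/s
X_C = 1/(ωC) = 15.8 Ω
Parallel: admittances add. Y = 1/R + jωC
Y = (0.00556 + j0.0633) S
|Y| = 0.0635 S → |Z| = 1/|Y| = 15.7 Ω, ∠Z = −∠Y = -85.0°
I = V/|Z| = 53.7/15.7 = 3.41 A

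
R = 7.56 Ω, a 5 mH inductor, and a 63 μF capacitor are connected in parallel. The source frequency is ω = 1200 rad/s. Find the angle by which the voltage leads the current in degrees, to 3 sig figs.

34.5°

X_L = ωL = 6.00 Ω
X_C = 1/(ωC) = 13.2 Ω
Parallel: admittances add. Y = 1/R + 1/(jωL) + jωC
Y = (0.132 − j0.0911) S
|Y| = 0.161 S → |Z| = 1/|Y| = 6.23 Ω, ∠Z = −∠Y = 34.5°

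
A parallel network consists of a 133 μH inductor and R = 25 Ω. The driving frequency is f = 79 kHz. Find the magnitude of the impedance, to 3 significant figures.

ω = 2πf = 496400 rad/s
X_L = ωL = 66.0 Ω
Parallel: admittances add. Y = 1/R + 1/(jωL)
Y = (0.0400 − j0.0151) S
|Y| = 0.0428 S → |Z| = 1/|Y| = 23.4 Ω, ∠Z = −∠Y = 20.7°

23.4 Ω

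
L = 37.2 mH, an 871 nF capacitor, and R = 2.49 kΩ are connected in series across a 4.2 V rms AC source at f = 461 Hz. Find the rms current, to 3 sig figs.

ω = 2πf = 2897 rad/s
X_L = ωL = 108 Ω
X_C = 1/(ωC) = 396 Ω
Net reactance X = X_L − X_C = -289 Ω
Z = 2490 − j289 Ω
|Z| = √(2490² + 289²) = 2510 Ω
I = V/|Z| = 4.2/2510 = 1.68 mA

1.68 mA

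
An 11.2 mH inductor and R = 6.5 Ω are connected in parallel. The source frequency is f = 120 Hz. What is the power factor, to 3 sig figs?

0.792

ω = 2πf = 754.0 rad/s
X_L = ωL = 8.44 Ω
Parallel: admittances add. Y = 1/R + 1/(jωL)
Y = (0.154 − j0.118) S
|Y| = 0.194 S → |Z| = 1/|Y| = 5.15 Ω, ∠Z = −∠Y = 37.6°
cos φ = cos(37.6°) = 0.792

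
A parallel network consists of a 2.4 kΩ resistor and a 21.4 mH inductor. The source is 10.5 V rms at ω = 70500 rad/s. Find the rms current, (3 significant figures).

8.22 mA

X_L = ωL = 1510 Ω
Parallel: admittances add. Y = 1/R + 1/(jωL)
Y = (0.000417 − j0.000663) S
|Y| = 0.000783 S → |Z| = 1/|Y| = 1280 Ω, ∠Z = −∠Y = 57.8°
I = V/|Z| = 10.5/1280 = 8.22 mA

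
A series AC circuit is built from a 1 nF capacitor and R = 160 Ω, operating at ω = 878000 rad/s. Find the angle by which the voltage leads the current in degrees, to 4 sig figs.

X_C = 1/(ωC) = 1139 Ω
Z = 160.0 − j1139 Ω
|Z| = √(160.0² + 1139²) = 1150 Ω
∠Z = arctan(-1139/160.0) = -82.00°

-82.00°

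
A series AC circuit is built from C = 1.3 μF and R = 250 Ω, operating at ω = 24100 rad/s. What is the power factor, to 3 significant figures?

0.992

X_C = 1/(ωC) = 31.9 Ω
Z = 250 − j31.9 Ω
|Z| = √(250² + 31.9²) = 252 Ω
∠Z = arctan(-31.9/250) = -7.28°
cos φ = cos(-7.28°) = 0.992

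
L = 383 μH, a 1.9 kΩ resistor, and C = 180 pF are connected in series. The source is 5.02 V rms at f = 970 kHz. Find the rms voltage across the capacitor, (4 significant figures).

ω = 2πf = 6.095e+06 rad/s
X_L = ωL = 2334 Ω
X_C = 1/(ωC) = 911.5 Ω
Net reactance X = X_L − X_C = 1423 Ω
Z = 1900 + j1423 Ω
|Z| = √(1900² + 1423²) = 2374 Ω
I = V/|Z| = 2.115 mA
V_C = I·|Z_C| = 0.002115 × 911.5 = 1.928 V

1.928 V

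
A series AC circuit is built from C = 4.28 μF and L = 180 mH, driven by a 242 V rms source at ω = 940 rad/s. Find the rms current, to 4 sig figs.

X_L = ωL = 169.2 Ω
X_C = 1/(ωC) = 248.6 Ω
Net reactance X = X_L − X_C = -79.36 Ω
Z = − j79.36 Ω
|Z| = √(0² + 79.36²) = 79.36 Ω
I = V/|Z| = 242/79.36 = 3.049 A

3.049 A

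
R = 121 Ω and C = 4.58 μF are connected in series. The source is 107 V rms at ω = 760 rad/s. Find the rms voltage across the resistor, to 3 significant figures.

X_C = 1/(ωC) = 287 Ω
Z = 121 − j287 Ω
|Z| = √(121² + 287²) = 312 Ω
I = V/|Z| = 343 mA
V_R = I·|Z_R| = 0.343 × 121 = 41.5 V

41.5 V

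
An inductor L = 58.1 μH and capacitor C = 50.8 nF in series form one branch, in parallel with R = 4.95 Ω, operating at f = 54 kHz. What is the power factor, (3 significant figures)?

0.992

ω = 2πf = 339300 rad/s
X_L = ωL = 19.7 Ω
X_C = 1/(ωC) = 58.0 Ω
Branch 1: Z₁ = R = 4.95 Ω
Branch 2 (series LC): Z₂ = j(X_L − X_C) = −j38.3 Ω
Parallel: Z = Z₁Z₂/(Z₁+Z₂), |Z| = 4.91 Ω, ∠Z = -7.36°
cos φ = cos(-7.36°) = 0.992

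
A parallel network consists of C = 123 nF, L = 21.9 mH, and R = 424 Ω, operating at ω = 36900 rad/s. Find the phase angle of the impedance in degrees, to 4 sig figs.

X_L = ωL = 808.1 Ω
X_C = 1/(ωC) = 220.3 Ω
Parallel: admittances add. Y = 1/R + 1/(jωL) + jωC
Y = (0.002358 + j0.003301) S
|Y| = 0.004057 S → |Z| = 1/|Y| = 246.5 Ω, ∠Z = −∠Y = -54.46°

-54.46°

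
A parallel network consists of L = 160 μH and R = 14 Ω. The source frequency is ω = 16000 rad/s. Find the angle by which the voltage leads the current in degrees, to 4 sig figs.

79.64°

X_L = ωL = 2.560 Ω
Parallel: admittances add. Y = 1/R + 1/(jωL)
Y = (0.07143 − j0.3906) S
|Y| = 0.3971 S → |Z| = 1/|Y| = 2.518 Ω, ∠Z = −∠Y = 79.64°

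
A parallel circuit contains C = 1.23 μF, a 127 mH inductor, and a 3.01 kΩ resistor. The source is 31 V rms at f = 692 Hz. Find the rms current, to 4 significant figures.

110.1 mA

ω = 2πf = 4348 rad/s
X_L = ωL = 552.2 Ω
X_C = 1/(ωC) = 187.0 Ω
Parallel: admittances add. Y = 1/R + 1/(jωL) + jωC
Y = (0.0003322 + j0.003537) S
|Y| = 0.003553 S → |Z| = 1/|Y| = 281.5 Ω, ∠Z = −∠Y = -84.63°
I = V/|Z| = 31/281.5 = 110.1 mA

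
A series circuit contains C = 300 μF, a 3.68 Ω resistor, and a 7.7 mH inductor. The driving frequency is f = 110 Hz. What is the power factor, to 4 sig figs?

0.9909

ω = 2πf = 691.2 rad/s
X_L = ωL = 5.322 Ω
X_C = 1/(ωC) = 4.823 Ω
Net reactance X = X_L − X_C = 0.4990 Ω
Z = 3.680 + j0.4990 Ω
|Z| = √(3.680² + 0.4990²) = 3.714 Ω
∠Z = arctan(0.4990/3.680) = 7.722°
cos φ = cos(7.722°) = 0.9909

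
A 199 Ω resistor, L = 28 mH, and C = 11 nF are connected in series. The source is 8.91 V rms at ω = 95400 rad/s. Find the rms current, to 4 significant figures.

X_L = ωL = 2671 Ω
X_C = 1/(ωC) = 952.9 Ω
Net reactance X = X_L − X_C = 1718 Ω
Z = 199.0 + j1718 Ω
|Z| = √(199.0² + 1718²) = 1730 Ω
I = V/|Z| = 8.91/1730 = 5.151 mA

5.151 mA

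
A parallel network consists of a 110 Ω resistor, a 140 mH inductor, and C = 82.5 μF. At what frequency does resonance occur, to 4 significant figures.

ω₀ = 1/√(LC) = 1/√(0.14 × 8.25e-05) = 294.2 rad/s
f₀ = ω₀/(2π) = 46.83 Hz

46.83 Hz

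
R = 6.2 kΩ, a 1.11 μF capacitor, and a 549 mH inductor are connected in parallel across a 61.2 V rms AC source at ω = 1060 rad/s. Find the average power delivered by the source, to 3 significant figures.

604 mW

X_L = ωL = 582 Ω
X_C = 1/(ωC) = 850 Ω
Parallel: admittances add. Y = 1/R + 1/(jωL) + jωC
Y = (0.000161 − j0.000542) S
|Y| = 0.000565 S → |Z| = 1/|Y| = 1770 Ω, ∠Z = −∠Y = 73.4°
I = V/|Z| = 34.6 mA
P = VI cos φ = 61.2 × 0.0346 × cos(73.4°) = 604 mW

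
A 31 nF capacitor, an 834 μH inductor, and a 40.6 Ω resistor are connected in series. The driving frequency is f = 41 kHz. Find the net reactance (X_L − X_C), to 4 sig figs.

89.63 Ω

ω = 2πf = 257600 rad/s
X_L = ωL = 214.8 Ω
X_C = 1/(ωC) = 125.2 Ω
X = 214.8 − 125.2 = 89.63 Ω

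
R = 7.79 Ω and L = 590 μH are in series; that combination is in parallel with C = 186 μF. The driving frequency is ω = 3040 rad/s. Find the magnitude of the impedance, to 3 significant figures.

X_L = ωL = 1.79 Ω
X_C = 1/(ωC) = 1.77 Ω
Branch 1 (R+jX_L): Z₁ = 7.79 + j1.79 Ω, |Z₁| = 7.99 Ω
Branch 2 (−jX_C): Z₂ = −j1.77 Ω
Parallel: Z = Z₁Z₂/(Z₁+Z₂), |Z| = 1.81 Ω, ∠Z = -77.2°

1.81 Ω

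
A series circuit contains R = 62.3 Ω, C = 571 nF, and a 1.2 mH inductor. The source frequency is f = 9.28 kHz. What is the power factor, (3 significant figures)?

ω = 2πf = 58310 rad/s
X_L = ωL = 70.0 Ω
X_C = 1/(ωC) = 30.0 Ω
Net reactance X = X_L − X_C = 39.9 Ω
Z = 62.3 + j39.9 Ω
|Z| = √(62.3² + 39.9²) = 74.0 Ω
∠Z = arctan(39.9/62.3) = 32.7°
cos φ = cos(32.7°) = 0.842

0.842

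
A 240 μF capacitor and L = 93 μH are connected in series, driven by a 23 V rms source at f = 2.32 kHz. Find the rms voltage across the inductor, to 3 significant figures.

ω = 2πf = 14580 rad/s
X_L = ωL = 1.36 Ω
X_C = 1/(ωC) = 0.286 Ω
Net reactance X = X_L − X_C = 1.07 Ω
Z = j1.07 Ω
|Z| = √(0² + 1.07²) = 1.07 Ω
I = V/|Z| = 21.5 A
V_L = I·|Z_L| = 21.5 × 1.36 = 29.1 V

29.1 V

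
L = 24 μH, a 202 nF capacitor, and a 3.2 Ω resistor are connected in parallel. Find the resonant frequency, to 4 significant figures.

72.28 kHz

ω₀ = 1/√(LC) = 1/√(2.4e-05 × 2.02e-07) = 454200 rad/s
f₀ = ω₀/(2π) = 72.28 kHz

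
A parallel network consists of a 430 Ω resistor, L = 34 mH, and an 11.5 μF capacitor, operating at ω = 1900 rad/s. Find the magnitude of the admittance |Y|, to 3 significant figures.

6.78 mS

X_L = ωL = 64.6 Ω
X_C = 1/(ωC) = 45.8 Ω
Parallel: admittances add. Y = 1/R + 1/(jωL) + jωC
Y = (0.00233 + j0.00637) S
|Y| = 0.00678 S → |Z| = 1/|Y| = 147 Ω, ∠Z = −∠Y = -69.9°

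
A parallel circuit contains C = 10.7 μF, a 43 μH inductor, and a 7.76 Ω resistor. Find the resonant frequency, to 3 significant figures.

7.42 kHz

ω₀ = 1/√(LC) = 1/√(4.3e-05 × 1.07e-05) = 46620 rad/s
f₀ = ω₀/(2π) = 7.42 kHz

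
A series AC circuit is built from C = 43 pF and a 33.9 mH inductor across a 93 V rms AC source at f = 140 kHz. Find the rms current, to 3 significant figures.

27.5 mA

ω = 2πf = 879600 rad/s
X_L = ωL = 29800 Ω
X_C = 1/(ωC) = 26400 Ω
Net reactance X = X_L − X_C = 3380 Ω
Z = j3380 Ω
|Z| = √(0² + 3380²) = 3380 Ω
I = V/|Z| = 93/3380 = 27.5 mA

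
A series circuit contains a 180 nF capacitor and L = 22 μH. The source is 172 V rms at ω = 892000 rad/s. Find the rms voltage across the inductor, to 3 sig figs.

X_L = ωL = 19.6 Ω
X_C = 1/(ωC) = 6.23 Ω
Net reactance X = X_L − X_C = 13.4 Ω
Z = j13.4 Ω
|Z| = √(0² + 13.4²) = 13.4 Ω
I = V/|Z| = 12.8 A
V_L = I·|Z_L| = 12.8 × 19.6 = 252 V

252 V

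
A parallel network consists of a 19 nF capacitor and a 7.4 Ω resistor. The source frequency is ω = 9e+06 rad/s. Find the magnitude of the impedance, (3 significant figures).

4.59 Ω

X_C = 1/(ωC) = 5.85 Ω
Parallel: admittances add. Y = 1/R + jωC
Y = (0.135 + j0.171) S
|Y| = 0.218 S → |Z| = 1/|Y| = 4.59 Ω, ∠Z = −∠Y = -51.7°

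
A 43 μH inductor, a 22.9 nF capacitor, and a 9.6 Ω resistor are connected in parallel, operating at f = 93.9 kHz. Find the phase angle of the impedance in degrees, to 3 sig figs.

14.0°

ω = 2πf = 590000 rad/s
X_L = ωL = 25.4 Ω
X_C = 1/(ωC) = 74.0 Ω
Parallel: admittances add. Y = 1/R + 1/(jωL) + jωC
Y = (0.104 − j0.0259) S
|Y| = 0.107 S → |Z| = 1/|Y| = 9.32 Ω, ∠Z = −∠Y = 14.0°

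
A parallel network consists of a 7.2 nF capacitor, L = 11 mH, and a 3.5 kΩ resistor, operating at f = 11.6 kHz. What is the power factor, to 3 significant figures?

0.368

ω = 2πf = 72880 rad/s
X_L = ωL = 802 Ω
X_C = 1/(ωC) = 1910 Ω
Parallel: admittances add. Y = 1/R + 1/(jωL) + jωC
Y = (0.000286 − j0.000723) S
|Y| = 0.000777 S → |Z| = 1/|Y| = 1290 Ω, ∠Z = −∠Y = 68.4°
cos φ = cos(68.4°) = 0.368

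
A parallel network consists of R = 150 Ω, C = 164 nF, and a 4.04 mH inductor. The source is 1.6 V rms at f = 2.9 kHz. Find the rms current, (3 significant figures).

20.0 mA

ω = 2πf = 18220 rad/s
X_L = ωL = 73.6 Ω
X_C = 1/(ωC) = 335 Ω
Parallel: admittances add. Y = 1/R + 1/(jωL) + jωC
Y = (0.00667 − j0.0106) S
|Y| = 0.0125 S → |Z| = 1/|Y| = 79.9 Ω, ∠Z = −∠Y = 57.8°
I = V/|Z| = 1.6/79.9 = 20.0 mA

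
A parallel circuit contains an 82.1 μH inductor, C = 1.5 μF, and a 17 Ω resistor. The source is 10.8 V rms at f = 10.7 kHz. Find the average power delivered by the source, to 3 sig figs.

6.86 W

ω = 2πf = 67230 rad/s
X_L = ωL = 5.52 Ω
X_C = 1/(ωC) = 9.92 Ω
Parallel: admittances add. Y = 1/R + 1/(jωL) + jωC
Y = (0.0588 − j0.0803) S
|Y| = 0.0996 S → |Z| = 1/|Y| = 10.0 Ω, ∠Z = −∠Y = 53.8°
I = V/|Z| = 1.08 A
P = VI cos φ = 10.8 × 1.08 × cos(53.8°) = 6.86 W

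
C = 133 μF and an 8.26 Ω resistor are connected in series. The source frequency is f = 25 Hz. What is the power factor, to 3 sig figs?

ω = 2πf = 157.1 rad/s
X_C = 1/(ωC) = 47.9 Ω
Z = 8.26 − j47.9 Ω
|Z| = √(8.26² + 47.9²) = 48.6 Ω
∠Z = arctan(-47.9/8.26) = -80.2°
cos φ = cos(-80.2°) = 0.170

0.170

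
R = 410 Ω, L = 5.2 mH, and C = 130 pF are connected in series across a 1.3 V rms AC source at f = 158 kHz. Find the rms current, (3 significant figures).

496 μA

ω = 2πf = 992700 rad/s
X_L = ωL = 5160 Ω
X_C = 1/(ωC) = 7750 Ω
Net reactance X = X_L − X_C = -2590 Ω
Z = 410 − j2590 Ω
|Z| = √(410² + 2590²) = 2620 Ω
I = V/|Z| = 1.3/2620 = 496 μA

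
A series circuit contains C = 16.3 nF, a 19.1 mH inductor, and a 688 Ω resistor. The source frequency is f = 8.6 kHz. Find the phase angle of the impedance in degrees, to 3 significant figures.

ω = 2πf = 54040 rad/s
X_L = ωL = 1030 Ω
X_C = 1/(ωC) = 1140 Ω
Net reactance X = X_L − X_C = -103 Ω
Z = 688 − j103 Ω
|Z| = √(688² + 103²) = 696 Ω
∠Z = arctan(-103/688) = -8.54°

-8.54°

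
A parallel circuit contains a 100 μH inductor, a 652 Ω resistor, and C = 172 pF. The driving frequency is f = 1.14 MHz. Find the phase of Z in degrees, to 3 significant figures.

6.11°

ω = 2πf = 7.163e+06 rad/s
X_L = ωL = 716 Ω
X_C = 1/(ωC) = 812 Ω
Parallel: admittances add. Y = 1/R + 1/(jωL) + jωC
Y = (0.00153 − j0.000164) S
|Y| = 0.00154 S → |Z| = 1/|Y| = 648 Ω, ∠Z = −∠Y = 6.11°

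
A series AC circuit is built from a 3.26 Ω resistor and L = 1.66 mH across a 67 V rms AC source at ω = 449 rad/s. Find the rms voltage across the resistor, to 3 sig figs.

X_L = ωL = 0.745 Ω
Z = 3.26 + j0.745 Ω
|Z| = √(3.26² + 0.745²) = 3.34 Ω
I = V/|Z| = 20.0 A
V_R = I·|Z_R| = 20.0 × 3.26 = 65.3 V

65.3 V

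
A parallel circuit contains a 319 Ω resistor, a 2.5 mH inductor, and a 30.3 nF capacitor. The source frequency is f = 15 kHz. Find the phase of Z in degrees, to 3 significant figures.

23.9°

ω = 2πf = 94250 rad/s
X_L = ωL = 236 Ω
X_C = 1/(ωC) = 350 Ω
Parallel: admittances add. Y = 1/R + 1/(jωL) + jωC
Y = (0.00313 − j0.00139) S
|Y| = 0.00343 S → |Z| = 1/|Y| = 292 Ω, ∠Z = −∠Y = 23.9°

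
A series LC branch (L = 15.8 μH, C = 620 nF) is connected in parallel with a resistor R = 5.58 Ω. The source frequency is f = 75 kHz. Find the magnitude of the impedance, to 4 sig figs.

ω = 2πf = 471200 rad/s
X_L = ωL = 7.446 Ω
X_C = 1/(ωC) = 3.423 Ω
Branch 1: Z₁ = R = 5.580 Ω
Branch 2 (series LC): Z₂ = j(X_L − X_C) = j4.023 Ω
Parallel: Z = Z₁Z₂/(Z₁+Z₂), |Z| = 3.263 Ω, ∠Z = 54.21°

3.263 Ω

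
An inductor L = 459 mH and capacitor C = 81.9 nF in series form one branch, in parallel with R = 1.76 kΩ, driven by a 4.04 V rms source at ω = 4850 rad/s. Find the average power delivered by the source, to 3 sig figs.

9.27 mW

X_L = ωL = 2230 Ω
X_C = 1/(ωC) = 2520 Ω
Branch 1: Z₁ = R = 1760 Ω
Branch 2 (series LC): Z₂ = j(X_L − X_C) = −j291 Ω
Parallel: Z = Z₁Z₂/(Z₁+Z₂), |Z| = 287 Ω, ∠Z = -80.6°
I = V/|Z| = 14.1 mA
P = VI cos φ = 4.04 × 0.0141 × cos(-80.6°) = 9.27 mW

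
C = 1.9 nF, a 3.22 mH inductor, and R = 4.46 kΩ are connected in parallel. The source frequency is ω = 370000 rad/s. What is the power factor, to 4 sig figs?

0.8544

X_L = ωL = 1191 Ω
X_C = 1/(ωC) = 1422 Ω
Parallel: admittances add. Y = 1/R + 1/(jωL) + jωC
Y = (0.0002242 − j0.0001363) S
|Y| = 0.0002624 S → |Z| = 1/|Y| = 3811 Ω, ∠Z = −∠Y = 31.30°
cos φ = cos(31.30°) = 0.8544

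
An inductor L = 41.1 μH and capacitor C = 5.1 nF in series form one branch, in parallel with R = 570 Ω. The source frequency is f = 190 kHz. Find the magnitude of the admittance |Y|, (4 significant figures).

8.857 mS

ω = 2πf = 1.194e+06 rad/s
X_L = ωL = 49.07 Ω
X_C = 1/(ωC) = 164.2 Ω
Branch 1: Z₁ = R = 570.0 Ω
Branch 2 (series LC): Z₂ = j(X_L − X_C) = −j115.2 Ω
Parallel: Z = Z₁Z₂/(Z₁+Z₂), |Z| = 112.9 Ω, ∠Z = -78.58°
|Y| = 1/|Z| = 8.857 mS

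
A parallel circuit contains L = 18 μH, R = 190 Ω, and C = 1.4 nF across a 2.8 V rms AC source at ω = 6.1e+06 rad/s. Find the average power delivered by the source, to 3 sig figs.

X_L = ωL = 110 Ω
X_C = 1/(ωC) = 117 Ω
Parallel: admittances add. Y = 1/R + 1/(jωL) + jωC
Y = (0.00526 − j0.000567) S
|Y| = 0.00529 S → |Z| = 1/|Y| = 189 Ω, ∠Z = −∠Y = 6.15°
I = V/|Z| = 14.8 mA
P = VI cos φ = 2.8 × 0.0148 × cos(6.15°) = 41.3 mW

41.3 mW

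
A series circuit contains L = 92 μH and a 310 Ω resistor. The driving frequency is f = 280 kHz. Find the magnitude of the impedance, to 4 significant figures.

349.7 Ω

ω = 2πf = 1.759e+06 rad/s
X_L = ωL = 161.9 Ω
Z = 310.0 + j161.9 Ω
|Z| = √(310.0² + 161.9²) = 349.7 Ω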